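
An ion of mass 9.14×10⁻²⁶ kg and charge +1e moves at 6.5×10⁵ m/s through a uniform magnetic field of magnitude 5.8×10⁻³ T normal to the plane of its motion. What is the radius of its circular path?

The magnetic force provides the centripetal force: |q|vB = mv²/r.
r = mv/(|q|B) = (9.14×10⁻²⁶)(6.5×10⁵)/((1.602×10⁻¹⁹)(5.8×10⁻³)) ≈ 64 m.

r ≈ 64 m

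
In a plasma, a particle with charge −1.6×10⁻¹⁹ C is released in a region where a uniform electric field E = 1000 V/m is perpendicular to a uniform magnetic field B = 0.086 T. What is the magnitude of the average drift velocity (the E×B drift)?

In crossed fields the guiding centre drifts at v_d = |E×B|/B² = E/B, independent of charge and mass.
v_d = 1000/0.086 = 1.2×10⁴ m/s.

v_d ≈ 1.2×10⁴ m/s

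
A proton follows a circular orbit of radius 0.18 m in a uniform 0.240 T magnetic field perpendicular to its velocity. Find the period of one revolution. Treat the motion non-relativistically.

T ≈ 2.73×10⁻⁷ s

The cyclotron period depends only on m, q, B: T = 2πm/(|q|B).
T = 2π(1.673×10⁻²⁷)/((1.602×10⁻¹⁹)(0.240)) ≈ 2.73×10⁻⁷ s.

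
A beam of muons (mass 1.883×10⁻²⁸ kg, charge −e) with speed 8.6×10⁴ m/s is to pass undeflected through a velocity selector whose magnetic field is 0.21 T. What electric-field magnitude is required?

For straight-line motion qE = qvB, so E = vB.
E = 8.6×10⁴ × 0.21 = 1.8×10⁴ V/m.

E = 1.8×10⁴ V/m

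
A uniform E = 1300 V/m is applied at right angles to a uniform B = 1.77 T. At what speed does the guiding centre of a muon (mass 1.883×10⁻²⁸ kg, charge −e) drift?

The E×B drift speed is v_d = E/B.
v_d = 1300/1.77 = 734 m/s.

v_d ≈ 734 m/s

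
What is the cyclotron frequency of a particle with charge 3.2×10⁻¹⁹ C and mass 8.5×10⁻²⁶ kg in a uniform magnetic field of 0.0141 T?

f = |q|B/(2πm).
f = (3.2×10⁻¹⁹)(0.0141)/(2π·8.5×10⁻²⁶) ≈ 8450 Hz.

f ≈ 8450 Hz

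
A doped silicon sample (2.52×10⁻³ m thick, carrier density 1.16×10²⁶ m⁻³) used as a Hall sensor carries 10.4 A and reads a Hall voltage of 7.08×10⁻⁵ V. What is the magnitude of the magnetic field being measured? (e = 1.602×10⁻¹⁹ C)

B ≈ 0.319 T

From V_H = IB/(n e t), B = V_H n e t / I.
B = (7.08×10⁻⁵)(1.16×10²⁶)(1.602×10⁻¹⁹)(2.52×10⁻³)/10.4 ≈ 0.319 T.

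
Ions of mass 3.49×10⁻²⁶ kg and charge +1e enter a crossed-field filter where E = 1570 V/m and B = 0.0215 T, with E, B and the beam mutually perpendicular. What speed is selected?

v = 7.30×10⁴ m/s

Zero net Lorentz force requires |qE| = |q v×B|, i.e. E = vB.
v = E/B = 1570/0.0215 = 7.30×10⁴ m/s.
The result is independent of the particle's charge and mass.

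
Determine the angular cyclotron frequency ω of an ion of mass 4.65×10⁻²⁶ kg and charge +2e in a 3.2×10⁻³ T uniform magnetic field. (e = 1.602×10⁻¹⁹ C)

ω = |q|B/m.
ω = (3.204×10⁻¹⁹)(3.2×10⁻³)/4.65×10⁻²⁶ ≈ 2.2×10⁴ rad/s.

ω ≈ 2.2×10⁴ rad/s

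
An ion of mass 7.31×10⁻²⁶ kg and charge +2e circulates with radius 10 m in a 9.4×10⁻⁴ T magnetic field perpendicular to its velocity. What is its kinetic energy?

v = |q|Br/m, then KE = ½mv² = (qBr)²/(2m).
v = (3.204×10⁻¹⁹)(9.4×10⁻⁴)(10)/7.31×10⁻²⁶ ≈ 4.120×10⁴ m/s.
KE = ½(7.31×10⁻²⁶)(4.120×10⁴)² ≈ 6.2×10⁻¹⁷ J.

KE ≈ 6.2×10⁻¹⁷ J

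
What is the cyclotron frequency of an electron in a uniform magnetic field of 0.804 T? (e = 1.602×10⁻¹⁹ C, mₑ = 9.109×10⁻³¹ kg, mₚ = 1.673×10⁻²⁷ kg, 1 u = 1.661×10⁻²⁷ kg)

f ≈ 2.25×10¹⁰ Hz

f = |q|B/(2πm).
f = (1.602×10⁻¹⁹)(0.804)/(2π·9.109×10⁻³¹) ≈ 2.25×10¹⁰ Hz.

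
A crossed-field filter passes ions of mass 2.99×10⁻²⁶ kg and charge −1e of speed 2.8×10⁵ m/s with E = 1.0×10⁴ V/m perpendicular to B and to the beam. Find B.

Balance of forces in the selector: qE = qvB ⇒ B = E/v.
B = 1.0×10⁴/2.8×10⁵ = 0.036 T.

B = 0.036 T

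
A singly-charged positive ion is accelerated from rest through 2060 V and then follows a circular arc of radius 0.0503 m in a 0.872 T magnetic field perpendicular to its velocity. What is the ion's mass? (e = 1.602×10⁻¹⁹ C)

m ≈ 7.48×10⁻²⁶ kg

Combine |q|V = ½mv² and r = mv/(|q|B): eliminate v to get m = qB²r²/(2V).
m = (1.602×10⁻¹⁹)(0.872)²(0.0503)²/(2·2060) ≈ 7.48×10⁻²⁶ kg.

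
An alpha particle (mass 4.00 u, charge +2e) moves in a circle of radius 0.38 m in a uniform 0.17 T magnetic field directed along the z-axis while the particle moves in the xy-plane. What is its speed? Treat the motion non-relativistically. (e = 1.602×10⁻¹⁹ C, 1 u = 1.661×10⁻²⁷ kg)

From |q|vB = mv²/r, v = |q|Br/m.
v = (3.204×10⁻¹⁹)(0.17)(0.38)/6.644×10⁻²⁷ ≈ 3.1×10⁶ m/s.

v ≈ 3.1×10⁶ m/s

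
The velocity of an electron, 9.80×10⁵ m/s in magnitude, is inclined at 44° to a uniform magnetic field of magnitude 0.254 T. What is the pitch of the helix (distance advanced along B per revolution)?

v∥ = v cosθ = 9.80×10⁵·cos44° ≈ 7.050×10⁵ m/s.
T = 2πm/(|q|B) = 2π(9.109×10⁻³¹)/((1.602×10⁻¹⁹)(0.254)) ≈ 1.407×10⁻¹⁰ s.
pitch = v∥ T = (7.050×10⁵)(1.407×10⁻¹⁰) ≈ 9.92×10⁻⁵ m.

p ≈ 9.92×10⁻⁵ m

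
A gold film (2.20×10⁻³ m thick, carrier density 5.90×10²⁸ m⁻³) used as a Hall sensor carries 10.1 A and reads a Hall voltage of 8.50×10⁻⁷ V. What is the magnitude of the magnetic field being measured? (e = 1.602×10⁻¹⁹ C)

From V_H = IB/(n e t), B = V_H n e t / I.
B = (8.50×10⁻⁷)(5.90×10²⁸)(1.602×10⁻¹⁹)(2.20×10⁻³)/10.1 ≈ 1.75 T.

B ≈ 1.75 T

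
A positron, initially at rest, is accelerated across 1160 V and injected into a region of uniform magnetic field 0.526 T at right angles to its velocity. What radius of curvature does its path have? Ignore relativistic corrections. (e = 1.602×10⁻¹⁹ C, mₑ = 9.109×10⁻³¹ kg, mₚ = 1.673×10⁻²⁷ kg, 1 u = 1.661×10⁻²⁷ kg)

Acceleration: |q|V = ½mv² ⇒ v = √(2|q|V/m) = √(2·1.602×10⁻¹⁹·1160/9.109×10⁻³¹) ≈ 2.020×10⁷ m/s.
In the field: r = mv/(|q|B) = (9.109×10⁻³¹)(2.020×10⁷)/((1.602×10⁻¹⁹)(0.526)) ≈ 2.18×10⁻⁴ m.

r ≈ 2.18×10⁻⁴ m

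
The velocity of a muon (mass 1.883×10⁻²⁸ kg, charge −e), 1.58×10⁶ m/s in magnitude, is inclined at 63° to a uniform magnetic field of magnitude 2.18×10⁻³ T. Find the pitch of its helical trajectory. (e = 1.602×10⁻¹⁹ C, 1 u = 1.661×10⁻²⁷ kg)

v∥ = v cosθ = 1.58×10⁶·cos63° ≈ 7.173×10⁵ m/s.
T = 2πm/(|q|B) = 2π(1.883×10⁻²⁸)/((1.602×10⁻¹⁹)(2.18×10⁻³)) ≈ 3.388×10⁻⁶ s.
pitch = v∥ T = (7.173×10⁵)(3.388×10⁻⁶) ≈ 2.43 m.

p ≈ 2.43 m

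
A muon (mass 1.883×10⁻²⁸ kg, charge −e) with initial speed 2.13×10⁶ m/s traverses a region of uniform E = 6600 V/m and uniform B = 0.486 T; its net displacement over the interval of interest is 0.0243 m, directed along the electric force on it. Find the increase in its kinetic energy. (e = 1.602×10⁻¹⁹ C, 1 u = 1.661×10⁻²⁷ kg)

ΔKE ≈ 2.57×10⁻¹⁷ J

The magnetic force is always ⟂ v and does no work; only the electric force changes KE.
ΔKE = F_E · d = |q|E d = (1.602×10⁻¹⁹)(6600)(0.0243) ≈ 2.57×10⁻¹⁷ J.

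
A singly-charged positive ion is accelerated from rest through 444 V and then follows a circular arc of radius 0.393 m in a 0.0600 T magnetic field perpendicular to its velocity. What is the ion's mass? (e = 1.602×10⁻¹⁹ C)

m ≈ 1.00×10⁻²⁵ kg

Combine |q|V = ½mv² and r = mv/(|q|B): eliminate v to get m = qB²r²/(2V).
m = (1.602×10⁻¹⁹)(0.0600)²(0.393)²/(2·444) ≈ 1.00×10⁻²⁵ kg.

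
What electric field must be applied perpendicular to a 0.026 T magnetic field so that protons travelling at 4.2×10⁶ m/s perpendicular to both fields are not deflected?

For straight-line motion qE = qvB, so E = vB.
E = 4.2×10⁶ × 0.026 = 1.1×10⁵ V/m.

E = 1.1×10⁵ V/m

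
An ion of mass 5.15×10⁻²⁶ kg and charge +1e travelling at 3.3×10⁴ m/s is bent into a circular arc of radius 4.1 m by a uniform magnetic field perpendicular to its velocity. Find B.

From |q|vB = mv²/r, B = mv/(|q|r).
B = (5.15×10⁻²⁶)(3.3×10⁴)/((1.602×10⁻¹⁹)(4.1)) ≈ 2.6×10⁻³ T.

B ≈ 2.6×10⁻³ T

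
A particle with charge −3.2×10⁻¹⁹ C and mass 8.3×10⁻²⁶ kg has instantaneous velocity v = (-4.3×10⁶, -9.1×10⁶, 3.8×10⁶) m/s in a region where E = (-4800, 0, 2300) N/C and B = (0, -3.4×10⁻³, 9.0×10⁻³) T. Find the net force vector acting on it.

F ≈ (2.36×10⁻¹⁴, -1.24×10⁻¹⁴, -5.41×10⁻¹⁵) N

v×B = (-6.90×10⁴, 3.87×10⁴, 1.46×10⁴) N/C.
E + v×B = (-7.38×10⁴, 3.87×10⁴, 1.69×10⁴) N/C.
F = q(E + v×B) = (−3.2×10⁻¹⁹ C)·(-7.38×10⁴, 3.87×10⁴, 1.69×10⁴) = (2.36×10⁻¹⁴, -1.24×10⁻¹⁴, -5.41×10⁻¹⁵) N.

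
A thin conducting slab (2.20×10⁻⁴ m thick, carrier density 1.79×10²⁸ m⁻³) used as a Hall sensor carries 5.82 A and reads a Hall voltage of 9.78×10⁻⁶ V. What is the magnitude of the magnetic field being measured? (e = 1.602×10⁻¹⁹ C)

From V_H = IB/(n e t), B = V_H n e t / I.
B = (9.78×10⁻⁶)(1.79×10²⁸)(1.602×10⁻¹⁹)(2.20×10⁻⁴)/5.82 ≈ 1.06 T.

B ≈ 1.06 T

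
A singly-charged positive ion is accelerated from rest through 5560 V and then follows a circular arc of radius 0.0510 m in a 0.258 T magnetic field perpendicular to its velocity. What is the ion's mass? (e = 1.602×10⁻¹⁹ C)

Combine |q|V = ½mv² and r = mv/(|q|B): eliminate v to get m = qB²r²/(2V).
m = (1.602×10⁻¹⁹)(0.258)²(0.0510)²/(2·5560) ≈ 2.49×10⁻²⁷ kg.

m ≈ 2.49×10⁻²⁷ kg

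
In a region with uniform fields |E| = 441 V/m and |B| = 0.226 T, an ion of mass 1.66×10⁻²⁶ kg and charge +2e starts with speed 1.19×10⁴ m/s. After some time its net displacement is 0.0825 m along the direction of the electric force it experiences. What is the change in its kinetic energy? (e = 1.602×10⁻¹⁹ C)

The magnetic force is always ⟂ v and does no work; only the electric force changes KE.
ΔKE = F_E · d = |q|E d = (3.204×10⁻¹⁹)(441)(0.0825) ≈ 1.17×10⁻¹⁷ J.

ΔKE ≈ 1.17×10⁻¹⁷ J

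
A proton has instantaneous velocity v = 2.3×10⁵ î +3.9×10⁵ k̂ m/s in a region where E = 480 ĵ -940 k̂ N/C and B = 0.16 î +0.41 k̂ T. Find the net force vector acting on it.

v×B = (0, -3.19×10⁴, 0) N/C.
E + v×B = (0, -3.14×10⁴, -940) N/C.
F = q(E + v×B) = (1.602×10⁻¹⁹ C)·(0, -3.14×10⁴, -940) = (0, -5.03×10⁻¹⁵, -1.51×10⁻¹⁶) N.

F ≈ (0, -5.03×10⁻¹⁵, -1.51×10⁻¹⁶) N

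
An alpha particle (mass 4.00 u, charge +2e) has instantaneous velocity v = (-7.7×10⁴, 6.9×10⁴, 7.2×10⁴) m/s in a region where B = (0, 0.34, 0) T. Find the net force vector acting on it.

v×B = (-2.45×10⁴, 0, -2.62×10⁴) N/C.
F = q v×B = (3.204×10⁻¹⁹ C)·(-2.45×10⁴, 0, -2.62×10⁴) = (-7.84×10⁻¹⁵, 0, -8.39×10⁻¹⁵) N.

F ≈ (-7.84×10⁻¹⁵, 0, -8.39×10⁻¹⁵) N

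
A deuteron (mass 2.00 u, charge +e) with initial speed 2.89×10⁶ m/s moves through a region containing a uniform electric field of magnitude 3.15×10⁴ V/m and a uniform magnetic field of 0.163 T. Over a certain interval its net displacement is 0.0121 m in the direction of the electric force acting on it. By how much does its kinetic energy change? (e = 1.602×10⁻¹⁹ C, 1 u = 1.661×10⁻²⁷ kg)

ΔKE ≈ 6.11×10⁻¹⁷ J

The magnetic force is always ⟂ v and does no work; only the electric force changes KE.
ΔKE = F_E · d = |q|E d = (1.602×10⁻¹⁹)(3.15×10⁴)(0.0121) ≈ 6.11×10⁻¹⁷ J.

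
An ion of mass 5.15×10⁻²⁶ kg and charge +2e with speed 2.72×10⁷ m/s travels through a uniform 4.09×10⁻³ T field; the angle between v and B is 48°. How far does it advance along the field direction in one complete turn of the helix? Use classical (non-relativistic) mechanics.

p ≈ 4490 m

v∥ = v cosθ = 2.72×10⁷·cos48° ≈ 1.820×10⁷ m/s.
T = 2πm/(|q|B) = 2π(5.15×10⁻²⁶)/((3.204×10⁻¹⁹)(4.09×10⁻³)) ≈ 2.469×10⁻⁴ s.
pitch = v∥ T = (1.820×10⁷)(2.469×10⁻⁴) ≈ 4490 m.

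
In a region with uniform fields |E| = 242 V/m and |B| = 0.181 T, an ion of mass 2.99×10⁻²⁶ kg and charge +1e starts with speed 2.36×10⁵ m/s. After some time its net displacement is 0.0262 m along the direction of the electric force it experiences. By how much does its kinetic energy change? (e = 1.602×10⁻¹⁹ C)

The magnetic force is always ⟂ v and does no work; only the electric force changes KE.
ΔKE = F_E · d = |q|E d = (1.602×10⁻¹⁹)(242)(0.0262) ≈ 1.02×10⁻¹⁸ J.

ΔKE ≈ 1.02×10⁻¹⁸ J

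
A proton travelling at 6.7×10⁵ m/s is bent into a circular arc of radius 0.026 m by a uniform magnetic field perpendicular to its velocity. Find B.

From |q|vB = mv²/r, B = mv/(|q|r).
B = (1.673×10⁻²⁷)(6.7×10⁵)/((1.602×10⁻¹⁹)(0.026)) ≈ 0.27 T.

B ≈ 0.27 T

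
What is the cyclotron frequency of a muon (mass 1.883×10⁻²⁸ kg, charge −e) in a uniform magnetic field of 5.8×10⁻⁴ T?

f ≈ 7.9×10⁴ Hz

f = |q|B/(2πm).
f = (1.602×10⁻¹⁹)(5.8×10⁻⁴)/(2π·1.883×10⁻²⁸) ≈ 7.9×10⁴ Hz.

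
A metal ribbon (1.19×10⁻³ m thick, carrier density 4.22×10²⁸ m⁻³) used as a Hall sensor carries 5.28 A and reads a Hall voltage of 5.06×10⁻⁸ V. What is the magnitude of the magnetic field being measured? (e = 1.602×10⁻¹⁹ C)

From V_H = IB/(n e t), B = V_H n e t / I.
B = (5.06×10⁻⁸)(4.22×10²⁸)(1.602×10⁻¹⁹)(1.19×10⁻³)/5.28 ≈ 0.0771 T.

B ≈ 0.0771 T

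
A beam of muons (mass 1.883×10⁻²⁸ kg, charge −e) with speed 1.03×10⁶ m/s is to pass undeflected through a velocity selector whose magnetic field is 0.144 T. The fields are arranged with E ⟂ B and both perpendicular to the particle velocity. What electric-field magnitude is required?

E = 1.48×10⁵ V/m

For straight-line motion qE = qvB, so E = vB.
E = 1.03×10⁶ × 0.144 = 1.48×10⁵ V/m.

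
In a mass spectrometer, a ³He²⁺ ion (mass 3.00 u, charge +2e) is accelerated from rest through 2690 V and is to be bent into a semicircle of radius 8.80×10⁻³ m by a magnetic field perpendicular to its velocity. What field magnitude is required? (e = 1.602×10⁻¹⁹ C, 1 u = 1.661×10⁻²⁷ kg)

B ≈ 1.04 T

v = √(2|q|V/m) = √(2·3.204×10⁻¹⁹·2690/4.983×10⁻²⁷) ≈ 5.882×10⁵ m/s.
B = mv/(|q|r) = (4.983×10⁻²⁷)(5.882×10⁵)/((3.204×10⁻¹⁹)(8.80×10⁻³)) ≈ 1.04 T.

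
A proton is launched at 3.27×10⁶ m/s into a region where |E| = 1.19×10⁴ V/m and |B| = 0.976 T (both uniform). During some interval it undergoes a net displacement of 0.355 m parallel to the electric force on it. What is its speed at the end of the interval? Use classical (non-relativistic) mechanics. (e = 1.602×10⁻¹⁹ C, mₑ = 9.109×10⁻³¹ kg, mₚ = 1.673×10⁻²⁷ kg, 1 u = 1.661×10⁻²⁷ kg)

v_f ≈ 3.39×10⁶ m/s

B does no work; ΔKE = |q|E d.
½mv_f² = ½mv₀² + |q|Ed = ½(1.673×10⁻²⁷)(3.27×10⁶)² + (1.602×10⁻¹⁹)(1.19×10⁴)(0.355) ≈ 8.945×10⁻¹⁵ J + 6.768×10⁻¹⁶ J ≈ 9.621×10⁻¹⁵ J.
v_f = √(2·9.621×10⁻¹⁵/1.673×10⁻²⁷) ≈ 3.39×10⁶ m/s.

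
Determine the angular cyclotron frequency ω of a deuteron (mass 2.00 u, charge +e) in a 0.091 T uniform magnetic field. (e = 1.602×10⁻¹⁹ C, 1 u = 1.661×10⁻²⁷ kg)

ω ≈ 4.4×10⁶ rad/s

ω = |q|B/m.
ω = (1.602×10⁻¹⁹)(0.091)/3.322×10⁻²⁷ ≈ 4.4×10⁶ rad/s.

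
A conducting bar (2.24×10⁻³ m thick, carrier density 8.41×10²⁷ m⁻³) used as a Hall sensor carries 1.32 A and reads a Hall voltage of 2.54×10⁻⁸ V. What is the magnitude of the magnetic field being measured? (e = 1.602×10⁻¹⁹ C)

From V_H = IB/(n e t), B = V_H n e t / I.
B = (2.54×10⁻⁸)(8.41×10²⁷)(1.602×10⁻¹⁹)(2.24×10⁻³)/1.32 ≈ 0.0581 T.

B ≈ 0.0581 T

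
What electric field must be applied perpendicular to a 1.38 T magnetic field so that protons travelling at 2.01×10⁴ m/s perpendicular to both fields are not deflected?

E = 2.77×10⁴ V/m

For straight-line motion qE = qvB, so E = vB.
E = 2.01×10⁴ × 1.38 = 2.77×10⁴ V/m.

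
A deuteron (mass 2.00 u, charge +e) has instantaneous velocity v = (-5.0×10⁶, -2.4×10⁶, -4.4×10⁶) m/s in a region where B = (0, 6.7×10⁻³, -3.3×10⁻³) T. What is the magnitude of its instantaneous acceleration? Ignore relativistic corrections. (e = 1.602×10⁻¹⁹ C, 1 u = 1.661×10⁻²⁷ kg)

v×B = (3.74×10⁴, -1.65×10⁴, -3.35×10⁴) N/C.
F = q v×B = (1.602×10⁻¹⁹ C)·(3.74×10⁴, -1.65×10⁴, -3.35×10⁴) = (5.99×10⁻¹⁵, -2.64×10⁻¹⁵, -5.37×10⁻¹⁵) N.
|a| = |F|/m = 8.467×10⁻¹⁵/3.322×10⁻²⁷ ≈ 2.55×10¹² m/s².

|a| ≈ 2.55×10¹² m/s²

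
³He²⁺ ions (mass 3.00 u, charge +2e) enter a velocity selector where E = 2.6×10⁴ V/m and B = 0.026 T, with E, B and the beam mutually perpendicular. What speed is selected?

v = 1.0×10⁶ m/s

For undeflected motion the electric and magnetic forces balance: qE = qvB.
v = E/B = 2.6×10⁴/0.026 = 1.0×10⁶ m/s.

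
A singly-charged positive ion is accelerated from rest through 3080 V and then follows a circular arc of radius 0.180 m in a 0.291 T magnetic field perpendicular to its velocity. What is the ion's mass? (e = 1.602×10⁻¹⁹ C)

Combine |q|V = ½mv² and r = mv/(|q|B): eliminate v to get m = qB²r²/(2V).
m = (1.602×10⁻¹⁹)(0.291)²(0.180)²/(2·3080) ≈ 7.14×10⁻²⁶ kg.

m ≈ 7.14×10⁻²⁶ kg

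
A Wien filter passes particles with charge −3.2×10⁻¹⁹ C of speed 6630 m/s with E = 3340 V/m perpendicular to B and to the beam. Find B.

B = 0.504 T

Balance of forces in the selector: qE = qvB ⇒ B = E/v.
B = 3340/6630 = 0.504 T.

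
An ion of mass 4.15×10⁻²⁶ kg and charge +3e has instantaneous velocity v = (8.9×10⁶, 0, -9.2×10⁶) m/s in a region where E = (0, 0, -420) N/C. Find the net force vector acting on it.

Only an electric field acts, so F = qE = (4.806×10⁻¹⁹ C)·(0, 0, -420) = (0, 0, -2.02×10⁻¹⁶) N.

F ≈ (0, 0, -2.02×10⁻¹⁶) N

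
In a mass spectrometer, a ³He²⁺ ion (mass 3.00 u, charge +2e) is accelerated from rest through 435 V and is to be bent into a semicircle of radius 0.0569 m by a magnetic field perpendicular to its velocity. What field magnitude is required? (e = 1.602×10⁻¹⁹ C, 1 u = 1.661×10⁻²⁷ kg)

v = √(2|q|V/m) = √(2·3.204×10⁻¹⁹·435/4.983×10⁻²⁷) ≈ 2.365×10⁵ m/s.
B = mv/(|q|r) = (4.983×10⁻²⁷)(2.365×10⁵)/((3.204×10⁻¹⁹)(0.0569)) ≈ 0.0646 T.

B ≈ 0.0646 T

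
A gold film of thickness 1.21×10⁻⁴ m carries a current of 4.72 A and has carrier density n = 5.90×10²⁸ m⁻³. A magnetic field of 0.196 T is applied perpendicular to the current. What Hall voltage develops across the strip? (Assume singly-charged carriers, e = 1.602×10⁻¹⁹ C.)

V_H = IB/(n e t).
V_H = (4.72)(0.196)/((5.90×10²⁸)(1.602×10⁻¹⁹)(1.21×10⁻⁴)) ≈ 8.09×10⁻⁷ V.

V_H ≈ 8.09×10⁻⁷ V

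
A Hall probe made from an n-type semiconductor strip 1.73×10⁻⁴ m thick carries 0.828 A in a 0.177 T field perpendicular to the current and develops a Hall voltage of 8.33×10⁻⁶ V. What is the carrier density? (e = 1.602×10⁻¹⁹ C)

n ≈ 6.35×10²⁶ m⁻³

From V_H = IB/(n e t), n = IB/(V_H e t).
n = (0.828)(0.177)/((8.33×10⁻⁶)(1.602×10⁻¹⁹)(1.73×10⁻⁴)) ≈ 6.35×10²⁶ m⁻³.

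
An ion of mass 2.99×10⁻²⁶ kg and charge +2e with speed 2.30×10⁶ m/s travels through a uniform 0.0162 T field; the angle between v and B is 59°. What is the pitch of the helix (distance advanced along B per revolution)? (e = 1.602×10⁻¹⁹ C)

p ≈ 42.9 m

v∥ = v cosθ = 2.30×10⁶·cos59° ≈ 1.185×10⁶ m/s.
T = 2πm/(|q|B) = 2π(2.99×10⁻²⁶)/((3.204×10⁻¹⁹)(0.0162)) ≈ 3.619×10⁻⁵ s.
pitch = v∥ T = (1.185×10⁶)(3.619×10⁻⁵) ≈ 42.9 m.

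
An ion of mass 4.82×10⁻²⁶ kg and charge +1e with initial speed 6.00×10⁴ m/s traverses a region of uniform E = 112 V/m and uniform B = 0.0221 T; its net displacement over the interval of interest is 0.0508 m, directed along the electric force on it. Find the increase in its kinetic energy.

ΔKE ≈ 9.11×10⁻¹⁹ J

The magnetic force is always ⟂ v and does no work; only the electric force changes KE.
ΔKE = F_E · d = |q|E d = (1.602×10⁻¹⁹)(112)(0.0508) ≈ 9.11×10⁻¹⁹ J.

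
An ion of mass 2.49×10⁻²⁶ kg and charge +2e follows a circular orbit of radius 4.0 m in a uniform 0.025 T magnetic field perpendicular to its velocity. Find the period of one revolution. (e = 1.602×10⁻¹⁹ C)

T ≈ 2.0×10⁻⁵ s

The cyclotron period depends only on m, q, B: T = 2πm/(|q|B).
T = 2π(2.49×10⁻²⁶)/((3.204×10⁻¹⁹)(0.025)) ≈ 2.0×10⁻⁵ s.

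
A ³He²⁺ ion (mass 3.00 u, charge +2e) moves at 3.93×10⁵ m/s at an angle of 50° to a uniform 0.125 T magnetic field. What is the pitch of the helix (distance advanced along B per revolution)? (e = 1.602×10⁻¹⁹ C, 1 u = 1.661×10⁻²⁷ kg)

v∥ = v cosθ = 3.93×10⁵·cos50° ≈ 2.526×10⁵ m/s.
T = 2πm/(|q|B) = 2π(4.983×10⁻²⁷)/((3.204×10⁻¹⁹)(0.125)) ≈ 7.818×10⁻⁷ s.
pitch = v∥ T = (2.526×10⁵)(7.818×10⁻⁷) ≈ 0.197 m.

p ≈ 0.197 m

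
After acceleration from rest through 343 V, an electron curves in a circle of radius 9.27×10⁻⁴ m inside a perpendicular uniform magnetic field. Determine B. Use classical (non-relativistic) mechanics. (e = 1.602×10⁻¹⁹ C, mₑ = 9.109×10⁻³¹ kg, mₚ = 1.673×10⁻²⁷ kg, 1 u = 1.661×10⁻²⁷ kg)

B ≈ 0.0674 T

v = √(2|q|V/m) = √(2·1.602×10⁻¹⁹·343/9.109×10⁻³¹) ≈ 1.098×10⁷ m/s.
B = mv/(|q|r) = (9.109×10⁻³¹)(1.098×10⁷)/((1.602×10⁻¹⁹)(9.27×10⁻⁴)) ≈ 0.0674 T.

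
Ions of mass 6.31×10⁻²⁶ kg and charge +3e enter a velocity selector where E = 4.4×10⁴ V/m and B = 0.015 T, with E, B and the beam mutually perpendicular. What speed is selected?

v = 2.9×10⁶ m/s

Zero net Lorentz force requires |qE| = |q v×B|, i.e. E = vB.
v = E/B = 4.4×10⁴/0.015 = 2.9×10⁶ m/s.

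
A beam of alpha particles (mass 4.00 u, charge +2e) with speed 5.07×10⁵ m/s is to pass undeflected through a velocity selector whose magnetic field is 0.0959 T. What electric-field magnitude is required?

E = 4.86×10⁴ V/m

For straight-line motion qE = qvB, so E = vB.
E = 5.07×10⁵ × 0.0959 = 4.86×10⁴ V/m.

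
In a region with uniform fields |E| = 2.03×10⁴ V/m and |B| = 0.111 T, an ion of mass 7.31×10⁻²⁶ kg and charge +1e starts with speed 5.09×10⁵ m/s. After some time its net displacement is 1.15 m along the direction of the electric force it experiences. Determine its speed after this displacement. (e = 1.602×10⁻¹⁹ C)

B does no work; ΔKE = |q|E d.
½mv_f² = ½mv₀² + |q|Ed = ½(7.31×10⁻²⁶)(5.09×10⁵)² + (1.602×10⁻¹⁹)(2.03×10⁴)(1.15) ≈ 9.469×10⁻¹⁵ J + 3.740×10⁻¹⁵ J ≈ 1.321×10⁻¹⁴ J.
v_f = √(2·1.321×10⁻¹⁴/7.31×10⁻²⁶) ≈ 6.01×10⁵ m/s.

v_f ≈ 6.01×10⁵ m/s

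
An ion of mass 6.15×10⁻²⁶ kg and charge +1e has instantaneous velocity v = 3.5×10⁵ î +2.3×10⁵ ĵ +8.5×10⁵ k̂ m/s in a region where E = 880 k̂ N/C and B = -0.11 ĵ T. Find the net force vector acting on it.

v×B = (9.35×10⁴, 0, -3.85×10⁴) N/C.
E + v×B = (9.35×10⁴, 0, -3.76×10⁴) N/C.
F = q(E + v×B) = (1.602×10⁻¹⁹ C)·(9.35×10⁴, 0, -3.76×10⁴) = (1.50×10⁻¹⁴, 0, -6.03×10⁻¹⁵) N.

F ≈ (1.50×10⁻¹⁴, 0, -6.03×10⁻¹⁵) N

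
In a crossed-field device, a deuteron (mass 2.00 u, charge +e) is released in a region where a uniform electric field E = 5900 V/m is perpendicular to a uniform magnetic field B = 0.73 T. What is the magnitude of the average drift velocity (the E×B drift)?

The steady drift has the magnetic force balancing the electric force, so v_d = E/B.
v_d = 5900/0.73 = 8100 m/s.

v_d ≈ 8100 m/s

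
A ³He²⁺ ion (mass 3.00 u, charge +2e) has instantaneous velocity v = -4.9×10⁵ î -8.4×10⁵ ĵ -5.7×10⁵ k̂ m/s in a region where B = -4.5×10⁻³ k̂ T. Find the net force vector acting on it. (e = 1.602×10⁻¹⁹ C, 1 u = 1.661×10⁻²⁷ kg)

F ≈ (1.21×10⁻¹⁵, -7.06×10⁻¹⁶, 0) N

v×B = (3780, -2200, 0) N/C.
F = q v×B = (3.204×10⁻¹⁹ C)·(3780, -2200, 0) = (1.21×10⁻¹⁵, -7.06×10⁻¹⁶, 0) N.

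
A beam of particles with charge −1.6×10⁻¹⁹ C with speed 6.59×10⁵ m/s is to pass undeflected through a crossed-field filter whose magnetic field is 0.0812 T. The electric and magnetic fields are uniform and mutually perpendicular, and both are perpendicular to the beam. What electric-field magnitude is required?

For straight-line motion qE = qvB, so E = vB.
E = 6.59×10⁵ × 0.0812 = 5.35×10⁴ V/m.

E = 5.35×10⁴ V/m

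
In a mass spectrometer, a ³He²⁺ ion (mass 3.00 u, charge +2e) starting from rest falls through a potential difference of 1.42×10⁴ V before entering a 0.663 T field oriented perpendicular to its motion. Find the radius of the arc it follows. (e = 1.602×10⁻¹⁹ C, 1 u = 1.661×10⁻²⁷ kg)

Acceleration: |q|V = ½mv² ⇒ v = √(2|q|V/m) = √(2·3.204×10⁻¹⁹·1.42×10⁴/4.983×10⁻²⁷) ≈ 1.351×10⁶ m/s.
In the field: r = mv/(|q|B) = (4.983×10⁻²⁷)(1.351×10⁶)/((3.204×10⁻¹⁹)(0.663)) ≈ 0.0317 m.

r ≈ 0.0317 m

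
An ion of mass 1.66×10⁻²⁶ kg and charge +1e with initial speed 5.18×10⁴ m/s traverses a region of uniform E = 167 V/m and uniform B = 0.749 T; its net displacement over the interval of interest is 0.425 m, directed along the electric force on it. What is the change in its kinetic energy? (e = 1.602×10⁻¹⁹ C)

The magnetic force is always ⟂ v and does no work; only the electric force changes KE.
ΔKE = F_E · d = |q|E d = (1.602×10⁻¹⁹)(167)(0.425) ≈ 1.14×10⁻¹⁷ J.

ΔKE ≈ 1.14×10⁻¹⁷ J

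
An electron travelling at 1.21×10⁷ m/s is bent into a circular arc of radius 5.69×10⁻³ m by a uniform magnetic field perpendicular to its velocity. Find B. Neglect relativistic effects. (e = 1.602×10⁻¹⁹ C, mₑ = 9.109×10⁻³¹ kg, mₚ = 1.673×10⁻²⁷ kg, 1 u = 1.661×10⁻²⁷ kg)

From |q|vB = mv²/r, B = mv/(|q|r).
B = (9.109×10⁻³¹)(1.21×10⁷)/((1.602×10⁻¹⁹)(5.69×10⁻³)) ≈ 0.0121 T.

B ≈ 0.0121 T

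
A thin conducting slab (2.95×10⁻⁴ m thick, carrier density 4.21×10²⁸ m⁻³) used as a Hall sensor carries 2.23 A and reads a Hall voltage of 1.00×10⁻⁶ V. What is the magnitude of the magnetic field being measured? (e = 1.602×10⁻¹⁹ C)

B ≈ 0.892 T

From V_H = IB/(n e t), B = V_H n e t / I.
B = (1.00×10⁻⁶)(4.21×10²⁸)(1.602×10⁻¹⁹)(2.95×10⁻⁴)/2.23 ≈ 0.892 T.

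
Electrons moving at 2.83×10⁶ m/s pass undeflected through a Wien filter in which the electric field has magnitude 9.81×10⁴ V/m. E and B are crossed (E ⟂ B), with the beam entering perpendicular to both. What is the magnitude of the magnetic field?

B = 0.0347 T

Balance of forces in the selector: qE = qvB ⇒ B = E/v.
B = 9.81×10⁴/2.83×10⁶ = 0.0347 T.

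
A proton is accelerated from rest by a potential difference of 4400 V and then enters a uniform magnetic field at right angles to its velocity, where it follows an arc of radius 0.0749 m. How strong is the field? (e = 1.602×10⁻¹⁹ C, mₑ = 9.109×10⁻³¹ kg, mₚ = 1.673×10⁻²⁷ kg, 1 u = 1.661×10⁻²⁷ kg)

B ≈ 0.128 T

v = √(2|q|V/m) = √(2·1.602×10⁻¹⁹·4400/1.673×10⁻²⁷) ≈ 9.180×10⁵ m/s.
B = mv/(|q|r) = (1.673×10⁻²⁷)(9.180×10⁵)/((1.602×10⁻¹⁹)(0.0749)) ≈ 0.128 T.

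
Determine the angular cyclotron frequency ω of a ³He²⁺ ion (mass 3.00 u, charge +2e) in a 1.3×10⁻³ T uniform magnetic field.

ω = |q|B/m.
ω = (3.204×10⁻¹⁹)(1.3×10⁻³)/4.983×10⁻²⁷ ≈ 8.4×10⁴ rad/s.

ω ≈ 8.4×10⁴ rad/s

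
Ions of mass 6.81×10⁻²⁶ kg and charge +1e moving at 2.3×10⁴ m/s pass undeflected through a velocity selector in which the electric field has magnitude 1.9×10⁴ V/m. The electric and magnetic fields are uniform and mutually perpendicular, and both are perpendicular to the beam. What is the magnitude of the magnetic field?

B = 0.83 T

Balance of forces in the selector: qE = qvB ⇒ B = E/v.
B = 1.9×10⁴/2.3×10⁴ = 0.83 T.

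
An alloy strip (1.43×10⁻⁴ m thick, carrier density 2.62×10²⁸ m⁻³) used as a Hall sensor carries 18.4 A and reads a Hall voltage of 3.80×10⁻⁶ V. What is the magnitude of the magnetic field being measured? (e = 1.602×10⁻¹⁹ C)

From V_H = IB/(n e t), B = V_H n e t / I.
B = (3.80×10⁻⁶)(2.62×10²⁸)(1.602×10⁻¹⁹)(1.43×10⁻⁴)/18.4 ≈ 0.124 T.

B ≈ 0.124 T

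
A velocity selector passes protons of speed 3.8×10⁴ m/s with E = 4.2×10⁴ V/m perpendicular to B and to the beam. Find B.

Balance of forces in the selector: qE = qvB ⇒ B = E/v.
B = 4.2×10⁴/3.8×10⁴ = 1.1 T.

B = 1.1 T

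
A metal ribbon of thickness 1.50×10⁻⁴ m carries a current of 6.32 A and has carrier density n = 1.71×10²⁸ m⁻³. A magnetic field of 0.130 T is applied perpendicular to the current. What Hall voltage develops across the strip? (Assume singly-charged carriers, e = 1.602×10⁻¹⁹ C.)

V_H ≈ 2.00×10⁻⁶ V

V_H = IB/(n e t).
V_H = (6.32)(0.130)/((1.71×10²⁸)(1.602×10⁻¹⁹)(1.50×10⁻⁴)) ≈ 2.00×10⁻⁶ V.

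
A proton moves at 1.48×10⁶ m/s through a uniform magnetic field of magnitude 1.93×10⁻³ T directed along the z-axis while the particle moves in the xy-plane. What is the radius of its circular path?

The magnetic force provides the centripetal force: |q|vB = mv²/r.
r = mv/(|q|B) = (1.673×10⁻²⁷)(1.48×10⁶)/((1.602×10⁻¹⁹)(1.93×10⁻³)) ≈ 8.01 m.

r ≈ 8.01 m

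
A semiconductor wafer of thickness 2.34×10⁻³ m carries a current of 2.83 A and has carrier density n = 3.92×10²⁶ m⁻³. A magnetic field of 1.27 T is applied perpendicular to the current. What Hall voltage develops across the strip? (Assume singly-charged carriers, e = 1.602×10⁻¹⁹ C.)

V_H ≈ 2.45×10⁻⁵ V

V_H = IB/(n e t).
V_H = (2.83)(1.27)/((3.92×10²⁶)(1.602×10⁻¹⁹)(2.34×10⁻³)) ≈ 2.45×10⁻⁵ V.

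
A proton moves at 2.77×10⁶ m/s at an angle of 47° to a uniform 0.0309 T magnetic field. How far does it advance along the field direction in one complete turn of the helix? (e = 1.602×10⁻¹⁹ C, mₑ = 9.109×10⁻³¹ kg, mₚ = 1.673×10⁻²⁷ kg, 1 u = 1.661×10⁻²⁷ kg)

v∥ = v cosθ = 2.77×10⁶·cos47° ≈ 1.889×10⁶ m/s.
T = 2πm/(|q|B) = 2π(1.673×10⁻²⁷)/((1.602×10⁻¹⁹)(0.0309)) ≈ 2.124×10⁻⁶ s.
pitch = v∥ T = (1.889×10⁶)(2.124×10⁻⁶) ≈ 4.01 m.

p ≈ 4.01 m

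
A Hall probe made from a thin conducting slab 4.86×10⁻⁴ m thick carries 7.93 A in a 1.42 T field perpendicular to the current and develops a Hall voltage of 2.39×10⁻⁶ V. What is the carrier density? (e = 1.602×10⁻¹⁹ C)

From V_H = IB/(n e t), n = IB/(V_H e t).
n = (7.93)(1.42)/((2.39×10⁻⁶)(1.602×10⁻¹⁹)(4.86×10⁻⁴)) ≈ 6.05×10²⁸ m⁻³.

n ≈ 6.05×10²⁸ m⁻³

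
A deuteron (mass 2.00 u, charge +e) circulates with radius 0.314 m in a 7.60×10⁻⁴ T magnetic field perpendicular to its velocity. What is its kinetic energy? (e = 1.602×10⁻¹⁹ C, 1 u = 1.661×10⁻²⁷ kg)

KE ≈ 2.20×10⁻¹⁹ J

v = |q|Br/m, then KE = ½mv² = (qBr)²/(2m).
v = (1.602×10⁻¹⁹)(7.60×10⁻⁴)(0.314)/3.322×10⁻²⁷ ≈ 1.151×10⁴ m/s.
KE = ½(3.322×10⁻²⁷)(1.151×10⁴)² ≈ 2.20×10⁻¹⁹ J.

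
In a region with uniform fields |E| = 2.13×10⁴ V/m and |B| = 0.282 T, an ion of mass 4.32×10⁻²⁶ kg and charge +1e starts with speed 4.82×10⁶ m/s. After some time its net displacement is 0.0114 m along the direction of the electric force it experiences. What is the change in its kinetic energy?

The magnetic force is always ⟂ v and does no work; only the electric force changes KE.
ΔKE = F_E · d = |q|E d = (1.602×10⁻¹⁹)(2.13×10⁴)(0.0114) ≈ 3.89×10⁻¹⁷ J.

ΔKE ≈ 3.89×10⁻¹⁷ J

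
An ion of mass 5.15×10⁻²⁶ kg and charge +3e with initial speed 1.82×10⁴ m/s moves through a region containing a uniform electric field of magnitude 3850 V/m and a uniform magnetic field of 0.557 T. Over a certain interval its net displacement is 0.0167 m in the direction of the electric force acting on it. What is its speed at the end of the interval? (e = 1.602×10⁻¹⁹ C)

B does no work; ΔKE = |q|E d.
½mv_f² = ½mv₀² + |q|Ed = ½(5.15×10⁻²⁶)(1.82×10⁴)² + (4.806×10⁻¹⁹)(3850)(0.0167) ≈ 8.529×10⁻¹⁸ J + 3.090×10⁻¹⁷ J ≈ 3.943×10⁻¹⁷ J.
v_f = √(2·3.943×10⁻¹⁷/5.15×10⁻²⁶) ≈ 3.91×10⁴ m/s.

v_f ≈ 3.91×10⁴ m/s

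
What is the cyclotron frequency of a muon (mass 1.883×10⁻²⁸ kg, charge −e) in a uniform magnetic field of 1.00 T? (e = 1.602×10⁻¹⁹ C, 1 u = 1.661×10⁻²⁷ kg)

f = |q|B/(2πm).
f = (1.602×10⁻¹⁹)(1.00)/(2π·1.883×10⁻²⁸) ≈ 1.35×10⁸ Hz.

f ≈ 1.35×10⁸ Hz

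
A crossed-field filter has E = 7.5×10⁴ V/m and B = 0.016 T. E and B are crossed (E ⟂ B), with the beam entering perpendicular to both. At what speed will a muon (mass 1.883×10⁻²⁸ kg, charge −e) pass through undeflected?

Zero net Lorentz force requires |qE| = |q v×B|, i.e. E = vB.
v = E/B = 7.5×10⁴/0.016 = 4.7×10⁶ m/s.

v = 4.7×10⁶ m/s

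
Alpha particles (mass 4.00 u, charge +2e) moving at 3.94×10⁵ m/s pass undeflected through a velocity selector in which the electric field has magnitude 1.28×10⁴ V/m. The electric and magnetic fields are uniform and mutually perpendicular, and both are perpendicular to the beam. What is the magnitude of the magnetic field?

Balance of forces in the selector: qE = qvB ⇒ B = E/v.
B = 1.28×10⁴/3.94×10⁵ = 0.0325 T.

B = 0.0325 T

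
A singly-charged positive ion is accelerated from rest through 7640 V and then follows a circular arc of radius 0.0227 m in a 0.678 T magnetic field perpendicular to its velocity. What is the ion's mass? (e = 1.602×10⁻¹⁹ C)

Combine |q|V = ½mv² and r = mv/(|q|B): eliminate v to get m = qB²r²/(2V).
m = (1.602×10⁻¹⁹)(0.678)²(0.0227)²/(2·7640) ≈ 2.48×10⁻²⁷ kg.

m ≈ 2.48×10⁻²⁷ kg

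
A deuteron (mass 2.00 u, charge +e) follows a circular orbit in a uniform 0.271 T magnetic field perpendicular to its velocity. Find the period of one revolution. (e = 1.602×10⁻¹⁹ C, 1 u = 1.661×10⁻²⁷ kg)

T ≈ 4.81×10⁻⁷ s

The cyclotron period depends only on m, q, B: T = 2πm/(|q|B).
T = 2π(3.322×10⁻²⁷)/((1.602×10⁻¹⁹)(0.271)) ≈ 4.81×10⁻⁷ s.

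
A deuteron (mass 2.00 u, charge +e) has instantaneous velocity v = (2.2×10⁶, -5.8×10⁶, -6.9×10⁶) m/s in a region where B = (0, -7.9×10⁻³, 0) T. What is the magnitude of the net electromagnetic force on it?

v×B = (-5.45×10⁴, 0, -1.74×10⁴) N/C.
F = q v×B = (1.602×10⁻¹⁹ C)·(-5.45×10⁴, 0, -1.74×10⁴) = (-8.73×10⁻¹⁵, 0, -2.78×10⁻¹⁵) N.
|F| = 9.17×10⁻¹⁵ N.

|F| ≈ 9.17×10⁻¹⁵ N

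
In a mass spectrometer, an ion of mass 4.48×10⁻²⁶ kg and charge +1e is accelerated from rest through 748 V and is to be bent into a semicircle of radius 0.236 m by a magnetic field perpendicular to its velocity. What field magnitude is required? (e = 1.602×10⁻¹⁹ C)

v = √(2|q|V/m) = √(2·1.602×10⁻¹⁹·748/4.48×10⁻²⁶) ≈ 7.314×10⁴ m/s.
B = mv/(|q|r) = (4.48×10⁻²⁶)(7.314×10⁴)/((1.602×10⁻¹⁹)(0.236)) ≈ 0.0867 T.

B ≈ 0.0867 T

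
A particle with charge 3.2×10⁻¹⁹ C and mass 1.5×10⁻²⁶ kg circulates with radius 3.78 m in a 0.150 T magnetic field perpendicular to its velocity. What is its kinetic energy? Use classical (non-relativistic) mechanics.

v = |q|Br/m, then KE = ½mv² = (qBr)²/(2m).
v = (3.2×10⁻¹⁹)(0.150)(3.78)/1.5×10⁻²⁶ ≈ 1.210×10⁷ m/s.
KE = ½(1.5×10⁻²⁶)(1.210×10⁷)² ≈ 1.10×10⁻¹² J.

KE ≈ 1.10×10⁻¹² J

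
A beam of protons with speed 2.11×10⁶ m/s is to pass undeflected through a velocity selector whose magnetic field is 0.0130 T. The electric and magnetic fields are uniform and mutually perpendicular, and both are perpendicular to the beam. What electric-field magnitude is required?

E = 2.74×10⁴ V/m

For straight-line motion qE = qvB, so E = vB.
E = 2.11×10⁶ × 0.0130 = 2.74×10⁴ V/m.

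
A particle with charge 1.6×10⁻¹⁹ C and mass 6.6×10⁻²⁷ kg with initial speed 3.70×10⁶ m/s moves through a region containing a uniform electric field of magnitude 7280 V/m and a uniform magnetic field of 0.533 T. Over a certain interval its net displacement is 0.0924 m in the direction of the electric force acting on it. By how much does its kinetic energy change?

ΔKE ≈ 1.08×10⁻¹⁶ J

The magnetic force is always ⟂ v and does no work; only the electric force changes KE.
ΔKE = F_E · d = |q|E d = (1.6×10⁻¹⁹)(7280)(0.0924) ≈ 1.08×10⁻¹⁶ J.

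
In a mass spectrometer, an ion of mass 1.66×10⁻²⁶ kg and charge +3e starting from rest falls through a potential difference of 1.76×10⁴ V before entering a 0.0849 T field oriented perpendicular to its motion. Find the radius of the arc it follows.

Acceleration: |q|V = ½mv² ⇒ v = √(2|q|V/m) = √(2·4.806×10⁻¹⁹·1.76×10⁴/1.66×10⁻²⁶) ≈ 1.010×10⁶ m/s.
In the field: r = mv/(|q|B) = (1.66×10⁻²⁶)(1.010×10⁶)/((4.806×10⁻¹⁹)(0.0849)) ≈ 0.411 m.

r ≈ 0.411 m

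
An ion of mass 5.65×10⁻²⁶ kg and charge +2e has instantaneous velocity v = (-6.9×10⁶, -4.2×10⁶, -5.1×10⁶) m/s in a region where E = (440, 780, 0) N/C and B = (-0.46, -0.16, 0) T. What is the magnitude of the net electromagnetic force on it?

|F| ≈ 8.39×10⁻¹³ N

v×B = (-8.16×10⁵, 2.35×10⁶, -8.28×10⁵) N/C.
E + v×B = (-8.16×10⁵, 2.35×10⁶, -8.28×10⁵) N/C.
F = q(E + v×B) = (3.204×10⁻¹⁹ C)·(-8.16×10⁵, 2.35×10⁶, -8.28×10⁵) = (-2.61×10⁻¹³, 7.52×10⁻¹³, -2.65×10⁻¹³) N.
|F| = 8.39×10⁻¹³ N.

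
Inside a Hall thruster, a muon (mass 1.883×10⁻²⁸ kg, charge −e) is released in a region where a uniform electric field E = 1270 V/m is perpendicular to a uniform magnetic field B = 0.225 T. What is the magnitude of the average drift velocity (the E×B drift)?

The steady drift has the magnetic force balancing the electric force, so v_d = E/B.
v_d = 1270/0.225 = 5640 m/s.

v_d ≈ 5640 m/s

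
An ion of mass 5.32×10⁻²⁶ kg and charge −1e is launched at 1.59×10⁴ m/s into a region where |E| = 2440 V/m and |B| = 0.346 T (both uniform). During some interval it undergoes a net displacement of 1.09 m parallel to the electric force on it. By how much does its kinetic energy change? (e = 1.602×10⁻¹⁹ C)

ΔKE ≈ 4.26×10⁻¹⁶ J

The magnetic force is always ⟂ v and does no work; only the electric force changes KE.
ΔKE = F_E · d = |q|E d = (1.602×10⁻¹⁹)(2440)(1.09) ≈ 4.26×10⁻¹⁶ J.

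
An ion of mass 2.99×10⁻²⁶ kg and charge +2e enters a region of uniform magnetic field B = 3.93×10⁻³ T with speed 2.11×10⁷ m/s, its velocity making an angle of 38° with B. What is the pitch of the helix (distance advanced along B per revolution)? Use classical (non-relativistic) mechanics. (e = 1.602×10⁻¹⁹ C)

p ≈ 2480 m

v∥ = v cosθ = 2.11×10⁷·cos38° ≈ 1.663×10⁷ m/s.
T = 2πm/(|q|B) = 2π(2.99×10⁻²⁶)/((3.204×10⁻¹⁹)(3.93×10⁻³)) ≈ 1.492×10⁻⁴ s.
pitch = v∥ T = (1.663×10⁷)(1.492×10⁻⁴) ≈ 2480 m.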